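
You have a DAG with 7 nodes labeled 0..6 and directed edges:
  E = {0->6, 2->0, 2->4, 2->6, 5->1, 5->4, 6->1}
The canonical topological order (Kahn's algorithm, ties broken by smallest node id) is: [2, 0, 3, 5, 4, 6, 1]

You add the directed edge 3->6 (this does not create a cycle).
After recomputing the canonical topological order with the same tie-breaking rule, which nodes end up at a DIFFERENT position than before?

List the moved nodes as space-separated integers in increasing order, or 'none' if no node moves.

Answer: none

Derivation:
Old toposort: [2, 0, 3, 5, 4, 6, 1]
Added edge 3->6
Recompute Kahn (smallest-id tiebreak):
  initial in-degrees: [1, 2, 0, 0, 2, 0, 3]
  ready (indeg=0): [2, 3, 5]
  pop 2: indeg[0]->0; indeg[4]->1; indeg[6]->2 | ready=[0, 3, 5] | order so far=[2]
  pop 0: indeg[6]->1 | ready=[3, 5] | order so far=[2, 0]
  pop 3: indeg[6]->0 | ready=[5, 6] | order so far=[2, 0, 3]
  pop 5: indeg[1]->1; indeg[4]->0 | ready=[4, 6] | order so far=[2, 0, 3, 5]
  pop 4: no out-edges | ready=[6] | order so far=[2, 0, 3, 5, 4]
  pop 6: indeg[1]->0 | ready=[1] | order so far=[2, 0, 3, 5, 4, 6]
  pop 1: no out-edges | ready=[] | order so far=[2, 0, 3, 5, 4, 6, 1]
New canonical toposort: [2, 0, 3, 5, 4, 6, 1]
Compare positions:
  Node 0: index 1 -> 1 (same)
  Node 1: index 6 -> 6 (same)
  Node 2: index 0 -> 0 (same)
  Node 3: index 2 -> 2 (same)
  Node 4: index 4 -> 4 (same)
  Node 5: index 3 -> 3 (same)
  Node 6: index 5 -> 5 (same)
Nodes that changed position: none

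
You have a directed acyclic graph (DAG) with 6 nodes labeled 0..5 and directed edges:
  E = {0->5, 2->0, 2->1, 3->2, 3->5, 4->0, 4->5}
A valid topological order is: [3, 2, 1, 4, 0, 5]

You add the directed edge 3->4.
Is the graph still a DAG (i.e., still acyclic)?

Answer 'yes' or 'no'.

Answer: yes

Derivation:
Given toposort: [3, 2, 1, 4, 0, 5]
Position of 3: index 0; position of 4: index 3
New edge 3->4: forward
Forward edge: respects the existing order. Still a DAG, same toposort still valid.
Still a DAG? yes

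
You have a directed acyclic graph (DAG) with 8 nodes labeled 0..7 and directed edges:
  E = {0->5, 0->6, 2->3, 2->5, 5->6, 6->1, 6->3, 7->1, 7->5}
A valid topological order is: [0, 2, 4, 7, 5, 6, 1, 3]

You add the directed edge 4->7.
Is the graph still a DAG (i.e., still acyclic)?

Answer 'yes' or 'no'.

Given toposort: [0, 2, 4, 7, 5, 6, 1, 3]
Position of 4: index 2; position of 7: index 3
New edge 4->7: forward
Forward edge: respects the existing order. Still a DAG, same toposort still valid.
Still a DAG? yes

Answer: yes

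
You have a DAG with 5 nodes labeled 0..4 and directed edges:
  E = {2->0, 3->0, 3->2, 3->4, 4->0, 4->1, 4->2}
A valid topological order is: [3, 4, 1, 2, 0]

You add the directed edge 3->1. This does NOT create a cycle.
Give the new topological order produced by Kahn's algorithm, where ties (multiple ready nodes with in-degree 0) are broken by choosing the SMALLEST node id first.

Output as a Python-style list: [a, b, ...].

Old toposort: [3, 4, 1, 2, 0]
Added edge: 3->1
Position of 3 (0) < position of 1 (2). Old order still valid.
Run Kahn's algorithm (break ties by smallest node id):
  initial in-degrees: [3, 2, 2, 0, 1]
  ready (indeg=0): [3]
  pop 3: indeg[0]->2; indeg[1]->1; indeg[2]->1; indeg[4]->0 | ready=[4] | order so far=[3]
  pop 4: indeg[0]->1; indeg[1]->0; indeg[2]->0 | ready=[1, 2] | order so far=[3, 4]
  pop 1: no out-edges | ready=[2] | order so far=[3, 4, 1]
  pop 2: indeg[0]->0 | ready=[0] | order so far=[3, 4, 1, 2]
  pop 0: no out-edges | ready=[] | order so far=[3, 4, 1, 2, 0]
  Result: [3, 4, 1, 2, 0]

Answer: [3, 4, 1, 2, 0]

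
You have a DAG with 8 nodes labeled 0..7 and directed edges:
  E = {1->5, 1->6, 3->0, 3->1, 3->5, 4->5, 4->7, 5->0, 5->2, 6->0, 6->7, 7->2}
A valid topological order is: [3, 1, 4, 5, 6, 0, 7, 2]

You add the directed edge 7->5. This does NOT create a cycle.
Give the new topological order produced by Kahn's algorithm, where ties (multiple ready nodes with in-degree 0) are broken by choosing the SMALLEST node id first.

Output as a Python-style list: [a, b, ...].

Answer: [3, 1, 4, 6, 7, 5, 0, 2]

Derivation:
Old toposort: [3, 1, 4, 5, 6, 0, 7, 2]
Added edge: 7->5
Position of 7 (6) > position of 5 (3). Must reorder: 7 must now come before 5.
Run Kahn's algorithm (break ties by smallest node id):
  initial in-degrees: [3, 1, 2, 0, 0, 4, 1, 2]
  ready (indeg=0): [3, 4]
  pop 3: indeg[0]->2; indeg[1]->0; indeg[5]->3 | ready=[1, 4] | order so far=[3]
  pop 1: indeg[5]->2; indeg[6]->0 | ready=[4, 6] | order so far=[3, 1]
  pop 4: indeg[5]->1; indeg[7]->1 | ready=[6] | order so far=[3, 1, 4]
  pop 6: indeg[0]->1; indeg[7]->0 | ready=[7] | order so far=[3, 1, 4, 6]
  pop 7: indeg[2]->1; indeg[5]->0 | ready=[5] | order so far=[3, 1, 4, 6, 7]
  pop 5: indeg[0]->0; indeg[2]->0 | ready=[0, 2] | order so far=[3, 1, 4, 6, 7, 5]
  pop 0: no out-edges | ready=[2] | order so far=[3, 1, 4, 6, 7, 5, 0]
  pop 2: no out-edges | ready=[] | order so far=[3, 1, 4, 6, 7, 5, 0, 2]
  Result: [3, 1, 4, 6, 7, 5, 0, 2]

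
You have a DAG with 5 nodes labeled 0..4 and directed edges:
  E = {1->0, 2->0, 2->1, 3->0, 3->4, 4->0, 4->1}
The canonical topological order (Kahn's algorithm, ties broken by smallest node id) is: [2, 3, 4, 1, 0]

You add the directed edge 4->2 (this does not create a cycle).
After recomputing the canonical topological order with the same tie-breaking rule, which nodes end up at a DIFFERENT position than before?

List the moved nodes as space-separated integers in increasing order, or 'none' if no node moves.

Old toposort: [2, 3, 4, 1, 0]
Added edge 4->2
Recompute Kahn (smallest-id tiebreak):
  initial in-degrees: [4, 2, 1, 0, 1]
  ready (indeg=0): [3]
  pop 3: indeg[0]->3; indeg[4]->0 | ready=[4] | order so far=[3]
  pop 4: indeg[0]->2; indeg[1]->1; indeg[2]->0 | ready=[2] | order so far=[3, 4]
  pop 2: indeg[0]->1; indeg[1]->0 | ready=[1] | order so far=[3, 4, 2]
  pop 1: indeg[0]->0 | ready=[0] | order so far=[3, 4, 2, 1]
  pop 0: no out-edges | ready=[] | order so far=[3, 4, 2, 1, 0]
New canonical toposort: [3, 4, 2, 1, 0]
Compare positions:
  Node 0: index 4 -> 4 (same)
  Node 1: index 3 -> 3 (same)
  Node 2: index 0 -> 2 (moved)
  Node 3: index 1 -> 0 (moved)
  Node 4: index 2 -> 1 (moved)
Nodes that changed position: 2 3 4

Answer: 2 3 4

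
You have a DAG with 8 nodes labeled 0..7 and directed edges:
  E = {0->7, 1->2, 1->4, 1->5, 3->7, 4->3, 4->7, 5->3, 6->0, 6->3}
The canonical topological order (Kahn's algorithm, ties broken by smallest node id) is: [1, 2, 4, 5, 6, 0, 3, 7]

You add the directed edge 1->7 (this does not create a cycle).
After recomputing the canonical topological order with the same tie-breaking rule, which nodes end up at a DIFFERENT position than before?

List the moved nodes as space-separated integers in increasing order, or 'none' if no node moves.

Answer: none

Derivation:
Old toposort: [1, 2, 4, 5, 6, 0, 3, 7]
Added edge 1->7
Recompute Kahn (smallest-id tiebreak):
  initial in-degrees: [1, 0, 1, 3, 1, 1, 0, 4]
  ready (indeg=0): [1, 6]
  pop 1: indeg[2]->0; indeg[4]->0; indeg[5]->0; indeg[7]->3 | ready=[2, 4, 5, 6] | order so far=[1]
  pop 2: no out-edges | ready=[4, 5, 6] | order so far=[1, 2]
  pop 4: indeg[3]->2; indeg[7]->2 | ready=[5, 6] | order so far=[1, 2, 4]
  pop 5: indeg[3]->1 | ready=[6] | order so far=[1, 2, 4, 5]
  pop 6: indeg[0]->0; indeg[3]->0 | ready=[0, 3] | order so far=[1, 2, 4, 5, 6]
  pop 0: indeg[7]->1 | ready=[3] | order so far=[1, 2, 4, 5, 6, 0]
  pop 3: indeg[7]->0 | ready=[7] | order so far=[1, 2, 4, 5, 6, 0, 3]
  pop 7: no out-edges | ready=[] | order so far=[1, 2, 4, 5, 6, 0, 3, 7]
New canonical toposort: [1, 2, 4, 5, 6, 0, 3, 7]
Compare positions:
  Node 0: index 5 -> 5 (same)
  Node 1: index 0 -> 0 (same)
  Node 2: index 1 -> 1 (same)
  Node 3: index 6 -> 6 (same)
  Node 4: index 2 -> 2 (same)
  Node 5: index 3 -> 3 (same)
  Node 6: index 4 -> 4 (same)
  Node 7: index 7 -> 7 (same)
Nodes that changed position: none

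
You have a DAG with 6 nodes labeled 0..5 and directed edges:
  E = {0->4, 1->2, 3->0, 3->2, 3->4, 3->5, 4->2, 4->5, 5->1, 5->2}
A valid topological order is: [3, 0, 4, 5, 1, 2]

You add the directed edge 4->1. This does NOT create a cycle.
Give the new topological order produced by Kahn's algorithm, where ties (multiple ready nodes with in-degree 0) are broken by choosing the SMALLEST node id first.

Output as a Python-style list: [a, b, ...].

Answer: [3, 0, 4, 5, 1, 2]

Derivation:
Old toposort: [3, 0, 4, 5, 1, 2]
Added edge: 4->1
Position of 4 (2) < position of 1 (4). Old order still valid.
Run Kahn's algorithm (break ties by smallest node id):
  initial in-degrees: [1, 2, 4, 0, 2, 2]
  ready (indeg=0): [3]
  pop 3: indeg[0]->0; indeg[2]->3; indeg[4]->1; indeg[5]->1 | ready=[0] | order so far=[3]
  pop 0: indeg[4]->0 | ready=[4] | order so far=[3, 0]
  pop 4: indeg[1]->1; indeg[2]->2; indeg[5]->0 | ready=[5] | order so far=[3, 0, 4]
  pop 5: indeg[1]->0; indeg[2]->1 | ready=[1] | order so far=[3, 0, 4, 5]
  pop 1: indeg[2]->0 | ready=[2] | order so far=[3, 0, 4, 5, 1]
  pop 2: no out-edges | ready=[] | order so far=[3, 0, 4, 5, 1, 2]
  Result: [3, 0, 4, 5, 1, 2]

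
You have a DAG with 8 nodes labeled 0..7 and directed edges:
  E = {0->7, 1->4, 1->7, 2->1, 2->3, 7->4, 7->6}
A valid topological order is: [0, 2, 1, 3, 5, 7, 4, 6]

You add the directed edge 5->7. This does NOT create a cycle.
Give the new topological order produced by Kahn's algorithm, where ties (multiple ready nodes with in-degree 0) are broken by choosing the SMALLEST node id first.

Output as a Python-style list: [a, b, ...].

Old toposort: [0, 2, 1, 3, 5, 7, 4, 6]
Added edge: 5->7
Position of 5 (4) < position of 7 (5). Old order still valid.
Run Kahn's algorithm (break ties by smallest node id):
  initial in-degrees: [0, 1, 0, 1, 2, 0, 1, 3]
  ready (indeg=0): [0, 2, 5]
  pop 0: indeg[7]->2 | ready=[2, 5] | order so far=[0]
  pop 2: indeg[1]->0; indeg[3]->0 | ready=[1, 3, 5] | order so far=[0, 2]
  pop 1: indeg[4]->1; indeg[7]->1 | ready=[3, 5] | order so far=[0, 2, 1]
  pop 3: no out-edges | ready=[5] | order so far=[0, 2, 1, 3]
  pop 5: indeg[7]->0 | ready=[7] | order so far=[0, 2, 1, 3, 5]
  pop 7: indeg[4]->0; indeg[6]->0 | ready=[4, 6] | order so far=[0, 2, 1, 3, 5, 7]
  pop 4: no out-edges | ready=[6] | order so far=[0, 2, 1, 3, 5, 7, 4]
  pop 6: no out-edges | ready=[] | order so far=[0, 2, 1, 3, 5, 7, 4, 6]
  Result: [0, 2, 1, 3, 5, 7, 4, 6]

Answer: [0, 2, 1, 3, 5, 7, 4, 6]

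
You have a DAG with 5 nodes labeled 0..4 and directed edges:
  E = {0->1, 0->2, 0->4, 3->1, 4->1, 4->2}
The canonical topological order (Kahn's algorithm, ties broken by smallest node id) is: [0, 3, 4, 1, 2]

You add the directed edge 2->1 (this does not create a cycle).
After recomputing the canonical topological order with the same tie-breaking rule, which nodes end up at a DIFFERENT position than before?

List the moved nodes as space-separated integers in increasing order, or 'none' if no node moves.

Answer: 1 2

Derivation:
Old toposort: [0, 3, 4, 1, 2]
Added edge 2->1
Recompute Kahn (smallest-id tiebreak):
  initial in-degrees: [0, 4, 2, 0, 1]
  ready (indeg=0): [0, 3]
  pop 0: indeg[1]->3; indeg[2]->1; indeg[4]->0 | ready=[3, 4] | order so far=[0]
  pop 3: indeg[1]->2 | ready=[4] | order so far=[0, 3]
  pop 4: indeg[1]->1; indeg[2]->0 | ready=[2] | order so far=[0, 3, 4]
  pop 2: indeg[1]->0 | ready=[1] | order so far=[0, 3, 4, 2]
  pop 1: no out-edges | ready=[] | order so far=[0, 3, 4, 2, 1]
New canonical toposort: [0, 3, 4, 2, 1]
Compare positions:
  Node 0: index 0 -> 0 (same)
  Node 1: index 3 -> 4 (moved)
  Node 2: index 4 -> 3 (moved)
  Node 3: index 1 -> 1 (same)
  Node 4: index 2 -> 2 (same)
Nodes that changed position: 1 2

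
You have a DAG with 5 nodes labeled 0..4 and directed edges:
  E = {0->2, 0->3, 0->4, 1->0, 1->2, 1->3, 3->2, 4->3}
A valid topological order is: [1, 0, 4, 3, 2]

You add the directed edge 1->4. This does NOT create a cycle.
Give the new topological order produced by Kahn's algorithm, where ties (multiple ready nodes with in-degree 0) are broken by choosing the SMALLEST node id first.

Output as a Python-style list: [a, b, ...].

Answer: [1, 0, 4, 3, 2]

Derivation:
Old toposort: [1, 0, 4, 3, 2]
Added edge: 1->4
Position of 1 (0) < position of 4 (2). Old order still valid.
Run Kahn's algorithm (break ties by smallest node id):
  initial in-degrees: [1, 0, 3, 3, 2]
  ready (indeg=0): [1]
  pop 1: indeg[0]->0; indeg[2]->2; indeg[3]->2; indeg[4]->1 | ready=[0] | order so far=[1]
  pop 0: indeg[2]->1; indeg[3]->1; indeg[4]->0 | ready=[4] | order so far=[1, 0]
  pop 4: indeg[3]->0 | ready=[3] | order so far=[1, 0, 4]
  pop 3: indeg[2]->0 | ready=[2] | order so far=[1, 0, 4, 3]
  pop 2: no out-edges | ready=[] | order so far=[1, 0, 4, 3, 2]
  Result: [1, 0, 4, 3, 2]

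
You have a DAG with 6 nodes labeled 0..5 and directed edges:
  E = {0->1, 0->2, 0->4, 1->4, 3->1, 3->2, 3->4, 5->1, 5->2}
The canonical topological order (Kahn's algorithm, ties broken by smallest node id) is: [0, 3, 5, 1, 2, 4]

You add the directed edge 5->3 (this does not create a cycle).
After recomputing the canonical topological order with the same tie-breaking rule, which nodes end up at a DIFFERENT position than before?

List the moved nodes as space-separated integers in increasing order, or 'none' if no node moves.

Answer: 3 5

Derivation:
Old toposort: [0, 3, 5, 1, 2, 4]
Added edge 5->3
Recompute Kahn (smallest-id tiebreak):
  initial in-degrees: [0, 3, 3, 1, 3, 0]
  ready (indeg=0): [0, 5]
  pop 0: indeg[1]->2; indeg[2]->2; indeg[4]->2 | ready=[5] | order so far=[0]
  pop 5: indeg[1]->1; indeg[2]->1; indeg[3]->0 | ready=[3] | order so far=[0, 5]
  pop 3: indeg[1]->0; indeg[2]->0; indeg[4]->1 | ready=[1, 2] | order so far=[0, 5, 3]
  pop 1: indeg[4]->0 | ready=[2, 4] | order so far=[0, 5, 3, 1]
  pop 2: no out-edges | ready=[4] | order so far=[0, 5, 3, 1, 2]
  pop 4: no out-edges | ready=[] | order so far=[0, 5, 3, 1, 2, 4]
New canonical toposort: [0, 5, 3, 1, 2, 4]
Compare positions:
  Node 0: index 0 -> 0 (same)
  Node 1: index 3 -> 3 (same)
  Node 2: index 4 -> 4 (same)
  Node 3: index 1 -> 2 (moved)
  Node 4: index 5 -> 5 (same)
  Node 5: index 2 -> 1 (moved)
Nodes that changed position: 3 5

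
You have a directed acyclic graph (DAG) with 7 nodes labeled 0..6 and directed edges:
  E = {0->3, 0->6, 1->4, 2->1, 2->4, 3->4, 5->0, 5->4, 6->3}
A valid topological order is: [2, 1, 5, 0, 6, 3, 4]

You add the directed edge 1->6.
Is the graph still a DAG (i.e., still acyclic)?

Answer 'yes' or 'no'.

Given toposort: [2, 1, 5, 0, 6, 3, 4]
Position of 1: index 1; position of 6: index 4
New edge 1->6: forward
Forward edge: respects the existing order. Still a DAG, same toposort still valid.
Still a DAG? yes

Answer: yes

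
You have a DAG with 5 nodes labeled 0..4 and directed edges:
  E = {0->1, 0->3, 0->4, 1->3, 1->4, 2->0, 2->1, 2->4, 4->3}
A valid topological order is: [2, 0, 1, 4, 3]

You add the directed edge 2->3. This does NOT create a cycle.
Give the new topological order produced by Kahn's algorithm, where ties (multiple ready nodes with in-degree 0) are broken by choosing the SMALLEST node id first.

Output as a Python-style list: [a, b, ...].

Answer: [2, 0, 1, 4, 3]

Derivation:
Old toposort: [2, 0, 1, 4, 3]
Added edge: 2->3
Position of 2 (0) < position of 3 (4). Old order still valid.
Run Kahn's algorithm (break ties by smallest node id):
  initial in-degrees: [1, 2, 0, 4, 3]
  ready (indeg=0): [2]
  pop 2: indeg[0]->0; indeg[1]->1; indeg[3]->3; indeg[4]->2 | ready=[0] | order so far=[2]
  pop 0: indeg[1]->0; indeg[3]->2; indeg[4]->1 | ready=[1] | order so far=[2, 0]
  pop 1: indeg[3]->1; indeg[4]->0 | ready=[4] | order so far=[2, 0, 1]
  pop 4: indeg[3]->0 | ready=[3] | order so far=[2, 0, 1, 4]
  pop 3: no out-edges | ready=[] | order so far=[2, 0, 1, 4, 3]
  Result: [2, 0, 1, 4, 3]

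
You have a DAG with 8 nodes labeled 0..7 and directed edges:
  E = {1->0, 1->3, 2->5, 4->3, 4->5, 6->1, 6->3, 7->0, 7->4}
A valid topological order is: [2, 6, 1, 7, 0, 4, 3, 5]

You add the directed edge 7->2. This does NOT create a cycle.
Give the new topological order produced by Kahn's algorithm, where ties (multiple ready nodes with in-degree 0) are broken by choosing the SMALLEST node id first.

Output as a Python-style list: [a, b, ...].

Old toposort: [2, 6, 1, 7, 0, 4, 3, 5]
Added edge: 7->2
Position of 7 (3) > position of 2 (0). Must reorder: 7 must now come before 2.
Run Kahn's algorithm (break ties by smallest node id):
  initial in-degrees: [2, 1, 1, 3, 1, 2, 0, 0]
  ready (indeg=0): [6, 7]
  pop 6: indeg[1]->0; indeg[3]->2 | ready=[1, 7] | order so far=[6]
  pop 1: indeg[0]->1; indeg[3]->1 | ready=[7] | order so far=[6, 1]
  pop 7: indeg[0]->0; indeg[2]->0; indeg[4]->0 | ready=[0, 2, 4] | order so far=[6, 1, 7]
  pop 0: no out-edges | ready=[2, 4] | order so far=[6, 1, 7, 0]
  pop 2: indeg[5]->1 | ready=[4] | order so far=[6, 1, 7, 0, 2]
  pop 4: indeg[3]->0; indeg[5]->0 | ready=[3, 5] | order so far=[6, 1, 7, 0, 2, 4]
  pop 3: no out-edges | ready=[5] | order so far=[6, 1, 7, 0, 2, 4, 3]
  pop 5: no out-edges | ready=[] | order so far=[6, 1, 7, 0, 2, 4, 3, 5]
  Result: [6, 1, 7, 0, 2, 4, 3, 5]

Answer: [6, 1, 7, 0, 2, 4, 3, 5]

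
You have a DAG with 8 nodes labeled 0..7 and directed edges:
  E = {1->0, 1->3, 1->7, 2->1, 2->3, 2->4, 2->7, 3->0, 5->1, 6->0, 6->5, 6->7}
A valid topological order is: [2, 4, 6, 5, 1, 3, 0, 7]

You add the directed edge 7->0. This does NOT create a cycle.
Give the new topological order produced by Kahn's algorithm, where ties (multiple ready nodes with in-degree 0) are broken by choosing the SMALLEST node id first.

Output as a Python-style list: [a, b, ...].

Old toposort: [2, 4, 6, 5, 1, 3, 0, 7]
Added edge: 7->0
Position of 7 (7) > position of 0 (6). Must reorder: 7 must now come before 0.
Run Kahn's algorithm (break ties by smallest node id):
  initial in-degrees: [4, 2, 0, 2, 1, 1, 0, 3]
  ready (indeg=0): [2, 6]
  pop 2: indeg[1]->1; indeg[3]->1; indeg[4]->0; indeg[7]->2 | ready=[4, 6] | order so far=[2]
  pop 4: no out-edges | ready=[6] | order so far=[2, 4]
  pop 6: indeg[0]->3; indeg[5]->0; indeg[7]->1 | ready=[5] | order so far=[2, 4, 6]
  pop 5: indeg[1]->0 | ready=[1] | order so far=[2, 4, 6, 5]
  pop 1: indeg[0]->2; indeg[3]->0; indeg[7]->0 | ready=[3, 7] | order so far=[2, 4, 6, 5, 1]
  pop 3: indeg[0]->1 | ready=[7] | order so far=[2, 4, 6, 5, 1, 3]
  pop 7: indeg[0]->0 | ready=[0] | order so far=[2, 4, 6, 5, 1, 3, 7]
  pop 0: no out-edges | ready=[] | order so far=[2, 4, 6, 5, 1, 3, 7, 0]
  Result: [2, 4, 6, 5, 1, 3, 7, 0]

Answer: [2, 4, 6, 5, 1, 3, 7, 0]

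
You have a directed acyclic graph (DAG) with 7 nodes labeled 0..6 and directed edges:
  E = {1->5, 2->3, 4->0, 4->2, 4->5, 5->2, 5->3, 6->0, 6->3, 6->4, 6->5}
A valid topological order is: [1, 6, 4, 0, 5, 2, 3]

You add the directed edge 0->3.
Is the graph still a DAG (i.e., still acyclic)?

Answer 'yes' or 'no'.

Answer: yes

Derivation:
Given toposort: [1, 6, 4, 0, 5, 2, 3]
Position of 0: index 3; position of 3: index 6
New edge 0->3: forward
Forward edge: respects the existing order. Still a DAG, same toposort still valid.
Still a DAG? yes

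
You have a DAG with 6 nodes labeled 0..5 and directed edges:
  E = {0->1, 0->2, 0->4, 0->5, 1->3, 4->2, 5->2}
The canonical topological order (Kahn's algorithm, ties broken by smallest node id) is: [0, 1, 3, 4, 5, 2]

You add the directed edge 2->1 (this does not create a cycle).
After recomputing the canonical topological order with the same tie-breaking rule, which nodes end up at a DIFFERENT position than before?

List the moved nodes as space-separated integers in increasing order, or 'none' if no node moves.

Old toposort: [0, 1, 3, 4, 5, 2]
Added edge 2->1
Recompute Kahn (smallest-id tiebreak):
  initial in-degrees: [0, 2, 3, 1, 1, 1]
  ready (indeg=0): [0]
  pop 0: indeg[1]->1; indeg[2]->2; indeg[4]->0; indeg[5]->0 | ready=[4, 5] | order so far=[0]
  pop 4: indeg[2]->1 | ready=[5] | order so far=[0, 4]
  pop 5: indeg[2]->0 | ready=[2] | order so far=[0, 4, 5]
  pop 2: indeg[1]->0 | ready=[1] | order so far=[0, 4, 5, 2]
  pop 1: indeg[3]->0 | ready=[3] | order so far=[0, 4, 5, 2, 1]
  pop 3: no out-edges | ready=[] | order so far=[0, 4, 5, 2, 1, 3]
New canonical toposort: [0, 4, 5, 2, 1, 3]
Compare positions:
  Node 0: index 0 -> 0 (same)
  Node 1: index 1 -> 4 (moved)
  Node 2: index 5 -> 3 (moved)
  Node 3: index 2 -> 5 (moved)
  Node 4: index 3 -> 1 (moved)
  Node 5: index 4 -> 2 (moved)
Nodes that changed position: 1 2 3 4 5

Answer: 1 2 3 4 5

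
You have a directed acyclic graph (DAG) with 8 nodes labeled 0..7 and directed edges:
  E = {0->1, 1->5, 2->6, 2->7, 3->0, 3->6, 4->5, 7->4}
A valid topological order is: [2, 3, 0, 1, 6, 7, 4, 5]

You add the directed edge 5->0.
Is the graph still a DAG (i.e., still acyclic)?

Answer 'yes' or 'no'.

Answer: no

Derivation:
Given toposort: [2, 3, 0, 1, 6, 7, 4, 5]
Position of 5: index 7; position of 0: index 2
New edge 5->0: backward (u after v in old order)
Backward edge: old toposort is now invalid. Check if this creates a cycle.
Does 0 already reach 5? Reachable from 0: [0, 1, 5]. YES -> cycle!
Still a DAG? no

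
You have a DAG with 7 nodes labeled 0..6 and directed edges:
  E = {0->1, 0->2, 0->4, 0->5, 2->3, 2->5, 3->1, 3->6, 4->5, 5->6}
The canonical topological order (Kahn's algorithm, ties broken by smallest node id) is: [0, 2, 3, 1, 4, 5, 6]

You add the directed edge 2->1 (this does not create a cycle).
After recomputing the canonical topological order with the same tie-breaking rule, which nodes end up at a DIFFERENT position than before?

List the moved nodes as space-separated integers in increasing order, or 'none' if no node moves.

Old toposort: [0, 2, 3, 1, 4, 5, 6]
Added edge 2->1
Recompute Kahn (smallest-id tiebreak):
  initial in-degrees: [0, 3, 1, 1, 1, 3, 2]
  ready (indeg=0): [0]
  pop 0: indeg[1]->2; indeg[2]->0; indeg[4]->0; indeg[5]->2 | ready=[2, 4] | order so far=[0]
  pop 2: indeg[1]->1; indeg[3]->0; indeg[5]->1 | ready=[3, 4] | order so far=[0, 2]
  pop 3: indeg[1]->0; indeg[6]->1 | ready=[1, 4] | order so far=[0, 2, 3]
  pop 1: no out-edges | ready=[4] | order so far=[0, 2, 3, 1]
  pop 4: indeg[5]->0 | ready=[5] | order so far=[0, 2, 3, 1, 4]
  pop 5: indeg[6]->0 | ready=[6] | order so far=[0, 2, 3, 1, 4, 5]
  pop 6: no out-edges | ready=[] | order so far=[0, 2, 3, 1, 4, 5, 6]
New canonical toposort: [0, 2, 3, 1, 4, 5, 6]
Compare positions:
  Node 0: index 0 -> 0 (same)
  Node 1: index 3 -> 3 (same)
  Node 2: index 1 -> 1 (same)
  Node 3: index 2 -> 2 (same)
  Node 4: index 4 -> 4 (same)
  Node 5: index 5 -> 5 (same)
  Node 6: index 6 -> 6 (same)
Nodes that changed position: none

Answer: none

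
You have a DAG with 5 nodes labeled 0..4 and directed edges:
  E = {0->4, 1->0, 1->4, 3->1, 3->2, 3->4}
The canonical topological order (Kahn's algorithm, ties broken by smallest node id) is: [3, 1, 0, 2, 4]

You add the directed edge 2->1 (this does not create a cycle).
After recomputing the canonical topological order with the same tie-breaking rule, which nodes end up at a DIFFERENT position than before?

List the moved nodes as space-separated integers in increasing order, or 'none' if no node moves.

Answer: 0 1 2

Derivation:
Old toposort: [3, 1, 0, 2, 4]
Added edge 2->1
Recompute Kahn (smallest-id tiebreak):
  initial in-degrees: [1, 2, 1, 0, 3]
  ready (indeg=0): [3]
  pop 3: indeg[1]->1; indeg[2]->0; indeg[4]->2 | ready=[2] | order so far=[3]
  pop 2: indeg[1]->0 | ready=[1] | order so far=[3, 2]
  pop 1: indeg[0]->0; indeg[4]->1 | ready=[0] | order so far=[3, 2, 1]
  pop 0: indeg[4]->0 | ready=[4] | order so far=[3, 2, 1, 0]
  pop 4: no out-edges | ready=[] | order so far=[3, 2, 1, 0, 4]
New canonical toposort: [3, 2, 1, 0, 4]
Compare positions:
  Node 0: index 2 -> 3 (moved)
  Node 1: index 1 -> 2 (moved)
  Node 2: index 3 -> 1 (moved)
  Node 3: index 0 -> 0 (same)
  Node 4: index 4 -> 4 (same)
Nodes that changed position: 0 1 2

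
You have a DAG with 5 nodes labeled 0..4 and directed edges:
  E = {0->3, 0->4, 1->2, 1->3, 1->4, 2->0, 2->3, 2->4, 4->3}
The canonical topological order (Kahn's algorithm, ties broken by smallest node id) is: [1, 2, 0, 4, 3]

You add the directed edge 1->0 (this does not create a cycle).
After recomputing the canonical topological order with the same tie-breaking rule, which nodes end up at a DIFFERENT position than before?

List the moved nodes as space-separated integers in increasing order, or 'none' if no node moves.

Old toposort: [1, 2, 0, 4, 3]
Added edge 1->0
Recompute Kahn (smallest-id tiebreak):
  initial in-degrees: [2, 0, 1, 4, 3]
  ready (indeg=0): [1]
  pop 1: indeg[0]->1; indeg[2]->0; indeg[3]->3; indeg[4]->2 | ready=[2] | order so far=[1]
  pop 2: indeg[0]->0; indeg[3]->2; indeg[4]->1 | ready=[0] | order so far=[1, 2]
  pop 0: indeg[3]->1; indeg[4]->0 | ready=[4] | order so far=[1, 2, 0]
  pop 4: indeg[3]->0 | ready=[3] | order so far=[1, 2, 0, 4]
  pop 3: no out-edges | ready=[] | order so far=[1, 2, 0, 4, 3]
New canonical toposort: [1, 2, 0, 4, 3]
Compare positions:
  Node 0: index 2 -> 2 (same)
  Node 1: index 0 -> 0 (same)
  Node 2: index 1 -> 1 (same)
  Node 3: index 4 -> 4 (same)
  Node 4: index 3 -> 3 (same)
Nodes that changed position: none

Answer: none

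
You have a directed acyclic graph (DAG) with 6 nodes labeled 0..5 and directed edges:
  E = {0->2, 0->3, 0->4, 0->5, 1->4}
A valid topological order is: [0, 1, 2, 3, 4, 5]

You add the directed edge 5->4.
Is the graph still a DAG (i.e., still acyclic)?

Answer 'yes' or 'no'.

Answer: yes

Derivation:
Given toposort: [0, 1, 2, 3, 4, 5]
Position of 5: index 5; position of 4: index 4
New edge 5->4: backward (u after v in old order)
Backward edge: old toposort is now invalid. Check if this creates a cycle.
Does 4 already reach 5? Reachable from 4: [4]. NO -> still a DAG (reorder needed).
Still a DAG? yes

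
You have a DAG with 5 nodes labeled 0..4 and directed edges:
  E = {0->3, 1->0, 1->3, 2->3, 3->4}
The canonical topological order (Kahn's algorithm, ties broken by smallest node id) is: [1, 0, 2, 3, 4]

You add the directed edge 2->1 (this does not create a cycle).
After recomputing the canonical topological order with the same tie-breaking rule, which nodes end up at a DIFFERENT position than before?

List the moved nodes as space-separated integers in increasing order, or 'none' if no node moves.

Old toposort: [1, 0, 2, 3, 4]
Added edge 2->1
Recompute Kahn (smallest-id tiebreak):
  initial in-degrees: [1, 1, 0, 3, 1]
  ready (indeg=0): [2]
  pop 2: indeg[1]->0; indeg[3]->2 | ready=[1] | order so far=[2]
  pop 1: indeg[0]->0; indeg[3]->1 | ready=[0] | order so far=[2, 1]
  pop 0: indeg[3]->0 | ready=[3] | order so far=[2, 1, 0]
  pop 3: indeg[4]->0 | ready=[4] | order so far=[2, 1, 0, 3]
  pop 4: no out-edges | ready=[] | order so far=[2, 1, 0, 3, 4]
New canonical toposort: [2, 1, 0, 3, 4]
Compare positions:
  Node 0: index 1 -> 2 (moved)
  Node 1: index 0 -> 1 (moved)
  Node 2: index 2 -> 0 (moved)
  Node 3: index 3 -> 3 (same)
  Node 4: index 4 -> 4 (same)
Nodes that changed position: 0 1 2

Answer: 0 1 2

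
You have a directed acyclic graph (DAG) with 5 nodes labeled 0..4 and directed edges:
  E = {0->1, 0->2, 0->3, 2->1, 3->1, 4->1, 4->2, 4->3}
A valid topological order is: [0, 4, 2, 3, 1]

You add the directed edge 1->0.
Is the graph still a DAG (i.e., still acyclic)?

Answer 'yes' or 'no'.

Given toposort: [0, 4, 2, 3, 1]
Position of 1: index 4; position of 0: index 0
New edge 1->0: backward (u after v in old order)
Backward edge: old toposort is now invalid. Check if this creates a cycle.
Does 0 already reach 1? Reachable from 0: [0, 1, 2, 3]. YES -> cycle!
Still a DAG? no

Answer: no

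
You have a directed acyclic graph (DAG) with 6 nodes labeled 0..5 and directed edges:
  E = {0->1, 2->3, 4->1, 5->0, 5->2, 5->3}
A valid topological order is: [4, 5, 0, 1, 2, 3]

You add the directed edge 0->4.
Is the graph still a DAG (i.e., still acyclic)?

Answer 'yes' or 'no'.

Given toposort: [4, 5, 0, 1, 2, 3]
Position of 0: index 2; position of 4: index 0
New edge 0->4: backward (u after v in old order)
Backward edge: old toposort is now invalid. Check if this creates a cycle.
Does 4 already reach 0? Reachable from 4: [1, 4]. NO -> still a DAG (reorder needed).
Still a DAG? yes

Answer: yes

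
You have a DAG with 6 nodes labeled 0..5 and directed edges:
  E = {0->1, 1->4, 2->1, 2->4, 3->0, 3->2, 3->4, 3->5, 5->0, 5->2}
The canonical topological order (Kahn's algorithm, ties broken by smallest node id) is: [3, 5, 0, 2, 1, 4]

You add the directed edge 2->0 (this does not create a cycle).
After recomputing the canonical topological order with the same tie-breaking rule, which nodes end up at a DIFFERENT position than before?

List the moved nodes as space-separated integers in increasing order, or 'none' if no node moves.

Old toposort: [3, 5, 0, 2, 1, 4]
Added edge 2->0
Recompute Kahn (smallest-id tiebreak):
  initial in-degrees: [3, 2, 2, 0, 3, 1]
  ready (indeg=0): [3]
  pop 3: indeg[0]->2; indeg[2]->1; indeg[4]->2; indeg[5]->0 | ready=[5] | order so far=[3]
  pop 5: indeg[0]->1; indeg[2]->0 | ready=[2] | order so far=[3, 5]
  pop 2: indeg[0]->0; indeg[1]->1; indeg[4]->1 | ready=[0] | order so far=[3, 5, 2]
  pop 0: indeg[1]->0 | ready=[1] | order so far=[3, 5, 2, 0]
  pop 1: indeg[4]->0 | ready=[4] | order so far=[3, 5, 2, 0, 1]
  pop 4: no out-edges | ready=[] | order so far=[3, 5, 2, 0, 1, 4]
New canonical toposort: [3, 5, 2, 0, 1, 4]
Compare positions:
  Node 0: index 2 -> 3 (moved)
  Node 1: index 4 -> 4 (same)
  Node 2: index 3 -> 2 (moved)
  Node 3: index 0 -> 0 (same)
  Node 4: index 5 -> 5 (same)
  Node 5: index 1 -> 1 (same)
Nodes that changed position: 0 2

Answer: 0 2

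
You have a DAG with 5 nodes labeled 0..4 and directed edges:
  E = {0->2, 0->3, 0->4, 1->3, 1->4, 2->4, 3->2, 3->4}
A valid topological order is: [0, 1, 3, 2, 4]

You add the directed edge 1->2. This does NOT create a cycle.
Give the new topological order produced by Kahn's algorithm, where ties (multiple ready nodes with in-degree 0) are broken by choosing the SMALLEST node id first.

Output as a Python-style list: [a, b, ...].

Old toposort: [0, 1, 3, 2, 4]
Added edge: 1->2
Position of 1 (1) < position of 2 (3). Old order still valid.
Run Kahn's algorithm (break ties by smallest node id):
  initial in-degrees: [0, 0, 3, 2, 4]
  ready (indeg=0): [0, 1]
  pop 0: indeg[2]->2; indeg[3]->1; indeg[4]->3 | ready=[1] | order so far=[0]
  pop 1: indeg[2]->1; indeg[3]->0; indeg[4]->2 | ready=[3] | order so far=[0, 1]
  pop 3: indeg[2]->0; indeg[4]->1 | ready=[2] | order so far=[0, 1, 3]
  pop 2: indeg[4]->0 | ready=[4] | order so far=[0, 1, 3, 2]
  pop 4: no out-edges | ready=[] | order so far=[0, 1, 3, 2, 4]
  Result: [0, 1, 3, 2, 4]

Answer: [0, 1, 3, 2, 4]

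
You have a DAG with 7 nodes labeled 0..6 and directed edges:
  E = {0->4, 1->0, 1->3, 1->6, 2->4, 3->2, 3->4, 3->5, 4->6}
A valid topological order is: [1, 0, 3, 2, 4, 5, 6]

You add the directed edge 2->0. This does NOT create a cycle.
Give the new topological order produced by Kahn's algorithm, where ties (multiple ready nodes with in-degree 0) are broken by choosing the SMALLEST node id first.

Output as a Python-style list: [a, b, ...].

Old toposort: [1, 0, 3, 2, 4, 5, 6]
Added edge: 2->0
Position of 2 (3) > position of 0 (1). Must reorder: 2 must now come before 0.
Run Kahn's algorithm (break ties by smallest node id):
  initial in-degrees: [2, 0, 1, 1, 3, 1, 2]
  ready (indeg=0): [1]
  pop 1: indeg[0]->1; indeg[3]->0; indeg[6]->1 | ready=[3] | order so far=[1]
  pop 3: indeg[2]->0; indeg[4]->2; indeg[5]->0 | ready=[2, 5] | order so far=[1, 3]
  pop 2: indeg[0]->0; indeg[4]->1 | ready=[0, 5] | order so far=[1, 3, 2]
  pop 0: indeg[4]->0 | ready=[4, 5] | order so far=[1, 3, 2, 0]
  pop 4: indeg[6]->0 | ready=[5, 6] | order so far=[1, 3, 2, 0, 4]
  pop 5: no out-edges | ready=[6] | order so far=[1, 3, 2, 0, 4, 5]
  pop 6: no out-edges | ready=[] | order so far=[1, 3, 2, 0, 4, 5, 6]
  Result: [1, 3, 2, 0, 4, 5, 6]

Answer: [1, 3, 2, 0, 4, 5, 6]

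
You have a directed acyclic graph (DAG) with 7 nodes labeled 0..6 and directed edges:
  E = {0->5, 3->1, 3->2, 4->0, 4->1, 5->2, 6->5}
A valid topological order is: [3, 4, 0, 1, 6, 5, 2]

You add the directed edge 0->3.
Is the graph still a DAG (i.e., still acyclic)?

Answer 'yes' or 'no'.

Given toposort: [3, 4, 0, 1, 6, 5, 2]
Position of 0: index 2; position of 3: index 0
New edge 0->3: backward (u after v in old order)
Backward edge: old toposort is now invalid. Check if this creates a cycle.
Does 3 already reach 0? Reachable from 3: [1, 2, 3]. NO -> still a DAG (reorder needed).
Still a DAG? yes

Answer: yes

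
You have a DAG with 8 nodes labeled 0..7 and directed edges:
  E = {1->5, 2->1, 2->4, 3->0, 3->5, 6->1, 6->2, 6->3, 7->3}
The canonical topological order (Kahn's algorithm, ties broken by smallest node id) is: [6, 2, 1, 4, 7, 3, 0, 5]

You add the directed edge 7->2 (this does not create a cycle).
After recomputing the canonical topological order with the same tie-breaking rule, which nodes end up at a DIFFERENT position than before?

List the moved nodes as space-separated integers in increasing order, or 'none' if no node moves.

Old toposort: [6, 2, 1, 4, 7, 3, 0, 5]
Added edge 7->2
Recompute Kahn (smallest-id tiebreak):
  initial in-degrees: [1, 2, 2, 2, 1, 2, 0, 0]
  ready (indeg=0): [6, 7]
  pop 6: indeg[1]->1; indeg[2]->1; indeg[3]->1 | ready=[7] | order so far=[6]
  pop 7: indeg[2]->0; indeg[3]->0 | ready=[2, 3] | order so far=[6, 7]
  pop 2: indeg[1]->0; indeg[4]->0 | ready=[1, 3, 4] | order so far=[6, 7, 2]
  pop 1: indeg[5]->1 | ready=[3, 4] | order so far=[6, 7, 2, 1]
  pop 3: indeg[0]->0; indeg[5]->0 | ready=[0, 4, 5] | order so far=[6, 7, 2, 1, 3]
  pop 0: no out-edges | ready=[4, 5] | order so far=[6, 7, 2, 1, 3, 0]
  pop 4: no out-edges | ready=[5] | order so far=[6, 7, 2, 1, 3, 0, 4]
  pop 5: no out-edges | ready=[] | order so far=[6, 7, 2, 1, 3, 0, 4, 5]
New canonical toposort: [6, 7, 2, 1, 3, 0, 4, 5]
Compare positions:
  Node 0: index 6 -> 5 (moved)
  Node 1: index 2 -> 3 (moved)
  Node 2: index 1 -> 2 (moved)
  Node 3: index 5 -> 4 (moved)
  Node 4: index 3 -> 6 (moved)
  Node 5: index 7 -> 7 (same)
  Node 6: index 0 -> 0 (same)
  Node 7: index 4 -> 1 (moved)
Nodes that changed position: 0 1 2 3 4 7

Answer: 0 1 2 3 4 7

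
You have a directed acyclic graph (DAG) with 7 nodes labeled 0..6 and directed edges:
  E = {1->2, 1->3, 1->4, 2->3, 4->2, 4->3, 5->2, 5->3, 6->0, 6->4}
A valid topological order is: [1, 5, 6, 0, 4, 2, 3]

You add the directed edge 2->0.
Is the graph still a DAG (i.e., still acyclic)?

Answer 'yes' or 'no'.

Answer: yes

Derivation:
Given toposort: [1, 5, 6, 0, 4, 2, 3]
Position of 2: index 5; position of 0: index 3
New edge 2->0: backward (u after v in old order)
Backward edge: old toposort is now invalid. Check if this creates a cycle.
Does 0 already reach 2? Reachable from 0: [0]. NO -> still a DAG (reorder needed).
Still a DAG? yes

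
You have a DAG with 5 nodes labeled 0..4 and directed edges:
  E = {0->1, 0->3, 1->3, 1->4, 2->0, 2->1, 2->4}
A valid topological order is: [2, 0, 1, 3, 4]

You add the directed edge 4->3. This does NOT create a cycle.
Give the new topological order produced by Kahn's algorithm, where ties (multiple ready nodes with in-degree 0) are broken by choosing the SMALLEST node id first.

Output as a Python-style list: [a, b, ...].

Answer: [2, 0, 1, 4, 3]

Derivation:
Old toposort: [2, 0, 1, 3, 4]
Added edge: 4->3
Position of 4 (4) > position of 3 (3). Must reorder: 4 must now come before 3.
Run Kahn's algorithm (break ties by smallest node id):
  initial in-degrees: [1, 2, 0, 3, 2]
  ready (indeg=0): [2]
  pop 2: indeg[0]->0; indeg[1]->1; indeg[4]->1 | ready=[0] | order so far=[2]
  pop 0: indeg[1]->0; indeg[3]->2 | ready=[1] | order so far=[2, 0]
  pop 1: indeg[3]->1; indeg[4]->0 | ready=[4] | order so far=[2, 0, 1]
  pop 4: indeg[3]->0 | ready=[3] | order so far=[2, 0, 1, 4]
  pop 3: no out-edges | ready=[] | order so far=[2, 0, 1, 4, 3]
  Result: [2, 0, 1, 4, 3]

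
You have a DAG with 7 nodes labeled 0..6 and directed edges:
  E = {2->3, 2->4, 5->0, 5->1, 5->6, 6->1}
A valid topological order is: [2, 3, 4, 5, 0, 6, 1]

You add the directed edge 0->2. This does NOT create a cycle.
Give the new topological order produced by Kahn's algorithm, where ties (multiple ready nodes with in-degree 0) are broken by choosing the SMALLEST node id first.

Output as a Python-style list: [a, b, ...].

Old toposort: [2, 3, 4, 5, 0, 6, 1]
Added edge: 0->2
Position of 0 (4) > position of 2 (0). Must reorder: 0 must now come before 2.
Run Kahn's algorithm (break ties by smallest node id):
  initial in-degrees: [1, 2, 1, 1, 1, 0, 1]
  ready (indeg=0): [5]
  pop 5: indeg[0]->0; indeg[1]->1; indeg[6]->0 | ready=[0, 6] | order so far=[5]
  pop 0: indeg[2]->0 | ready=[2, 6] | order so far=[5, 0]
  pop 2: indeg[3]->0; indeg[4]->0 | ready=[3, 4, 6] | order so far=[5, 0, 2]
  pop 3: no out-edges | ready=[4, 6] | order so far=[5, 0, 2, 3]
  pop 4: no out-edges | ready=[6] | order so far=[5, 0, 2, 3, 4]
  pop 6: indeg[1]->0 | ready=[1] | order so far=[5, 0, 2, 3, 4, 6]
  pop 1: no out-edges | ready=[] | order so far=[5, 0, 2, 3, 4, 6, 1]
  Result: [5, 0, 2, 3, 4, 6, 1]

Answer: [5, 0, 2, 3, 4, 6, 1]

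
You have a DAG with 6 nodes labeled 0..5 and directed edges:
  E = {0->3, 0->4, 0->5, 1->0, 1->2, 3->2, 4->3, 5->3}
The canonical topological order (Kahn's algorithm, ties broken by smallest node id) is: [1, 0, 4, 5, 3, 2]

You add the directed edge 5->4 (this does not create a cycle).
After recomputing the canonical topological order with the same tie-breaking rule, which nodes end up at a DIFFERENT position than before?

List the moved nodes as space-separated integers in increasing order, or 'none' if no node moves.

Answer: 4 5

Derivation:
Old toposort: [1, 0, 4, 5, 3, 2]
Added edge 5->4
Recompute Kahn (smallest-id tiebreak):
  initial in-degrees: [1, 0, 2, 3, 2, 1]
  ready (indeg=0): [1]
  pop 1: indeg[0]->0; indeg[2]->1 | ready=[0] | order so far=[1]
  pop 0: indeg[3]->2; indeg[4]->1; indeg[5]->0 | ready=[5] | order so far=[1, 0]
  pop 5: indeg[3]->1; indeg[4]->0 | ready=[4] | order so far=[1, 0, 5]
  pop 4: indeg[3]->0 | ready=[3] | order so far=[1, 0, 5, 4]
  pop 3: indeg[2]->0 | ready=[2] | order so far=[1, 0, 5, 4, 3]
  pop 2: no out-edges | ready=[] | order so far=[1, 0, 5, 4, 3, 2]
New canonical toposort: [1, 0, 5, 4, 3, 2]
Compare positions:
  Node 0: index 1 -> 1 (same)
  Node 1: index 0 -> 0 (same)
  Node 2: index 5 -> 5 (same)
  Node 3: index 4 -> 4 (same)
  Node 4: index 2 -> 3 (moved)
  Node 5: index 3 -> 2 (moved)
Nodes that changed position: 4 5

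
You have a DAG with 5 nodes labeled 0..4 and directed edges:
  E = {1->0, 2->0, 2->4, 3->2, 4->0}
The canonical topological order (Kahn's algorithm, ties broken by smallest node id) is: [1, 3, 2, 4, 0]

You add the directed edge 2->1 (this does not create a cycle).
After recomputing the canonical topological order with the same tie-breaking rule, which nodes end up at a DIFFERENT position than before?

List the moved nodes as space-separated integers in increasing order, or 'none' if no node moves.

Answer: 1 2 3

Derivation:
Old toposort: [1, 3, 2, 4, 0]
Added edge 2->1
Recompute Kahn (smallest-id tiebreak):
  initial in-degrees: [3, 1, 1, 0, 1]
  ready (indeg=0): [3]
  pop 3: indeg[2]->0 | ready=[2] | order so far=[3]
  pop 2: indeg[0]->2; indeg[1]->0; indeg[4]->0 | ready=[1, 4] | order so far=[3, 2]
  pop 1: indeg[0]->1 | ready=[4] | order so far=[3, 2, 1]
  pop 4: indeg[0]->0 | ready=[0] | order so far=[3, 2, 1, 4]
  pop 0: no out-edges | ready=[] | order so far=[3, 2, 1, 4, 0]
New canonical toposort: [3, 2, 1, 4, 0]
Compare positions:
  Node 0: index 4 -> 4 (same)
  Node 1: index 0 -> 2 (moved)
  Node 2: index 2 -> 1 (moved)
  Node 3: index 1 -> 0 (moved)
  Node 4: index 3 -> 3 (same)
Nodes that changed position: 1 2 3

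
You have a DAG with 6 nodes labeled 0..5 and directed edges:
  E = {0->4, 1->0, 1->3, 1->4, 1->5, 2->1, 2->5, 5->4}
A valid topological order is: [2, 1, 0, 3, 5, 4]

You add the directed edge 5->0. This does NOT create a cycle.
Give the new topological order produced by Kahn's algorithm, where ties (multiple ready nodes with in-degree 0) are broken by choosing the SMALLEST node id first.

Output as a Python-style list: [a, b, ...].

Answer: [2, 1, 3, 5, 0, 4]

Derivation:
Old toposort: [2, 1, 0, 3, 5, 4]
Added edge: 5->0
Position of 5 (4) > position of 0 (2). Must reorder: 5 must now come before 0.
Run Kahn's algorithm (break ties by smallest node id):
  initial in-degrees: [2, 1, 0, 1, 3, 2]
  ready (indeg=0): [2]
  pop 2: indeg[1]->0; indeg[5]->1 | ready=[1] | order so far=[2]
  pop 1: indeg[0]->1; indeg[3]->0; indeg[4]->2; indeg[5]->0 | ready=[3, 5] | order so far=[2, 1]
  pop 3: no out-edges | ready=[5] | order so far=[2, 1, 3]
  pop 5: indeg[0]->0; indeg[4]->1 | ready=[0] | order so far=[2, 1, 3, 5]
  pop 0: indeg[4]->0 | ready=[4] | order so far=[2, 1, 3, 5, 0]
  pop 4: no out-edges | ready=[] | order so far=[2, 1, 3, 5, 0, 4]
  Result: [2, 1, 3, 5, 0, 4]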